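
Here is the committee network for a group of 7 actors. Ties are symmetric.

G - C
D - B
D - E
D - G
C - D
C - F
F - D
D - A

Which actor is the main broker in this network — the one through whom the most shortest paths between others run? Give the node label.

D

Unnormalized betweenness of each node: A:0, B:0, C:1/2, D:25/2, E:0, F:0, G:0.
D has the largest value, 25/2, making it the main broker — the node through which the most shortest paths run.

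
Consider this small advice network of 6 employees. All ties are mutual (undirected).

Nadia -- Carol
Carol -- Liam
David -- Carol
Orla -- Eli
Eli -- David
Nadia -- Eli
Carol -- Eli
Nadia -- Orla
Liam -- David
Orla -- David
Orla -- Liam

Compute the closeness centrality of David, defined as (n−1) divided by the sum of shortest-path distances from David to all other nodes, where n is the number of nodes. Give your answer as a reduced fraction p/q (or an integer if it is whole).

5/6

Distances from David: Carol:1, Eli:1, Liam:1, Nadia:2, Orla:1. Sum = 6.
n = 6, so closeness = 5/6.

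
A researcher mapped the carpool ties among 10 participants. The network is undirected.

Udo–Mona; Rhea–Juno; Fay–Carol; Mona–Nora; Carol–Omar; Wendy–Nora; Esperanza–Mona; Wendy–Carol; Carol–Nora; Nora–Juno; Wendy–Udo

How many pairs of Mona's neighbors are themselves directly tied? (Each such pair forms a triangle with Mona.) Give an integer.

Mona's neighbors are Esperanza, Nora, and Udo, but none of them are tied to each other, so no triangle contains Mona.

0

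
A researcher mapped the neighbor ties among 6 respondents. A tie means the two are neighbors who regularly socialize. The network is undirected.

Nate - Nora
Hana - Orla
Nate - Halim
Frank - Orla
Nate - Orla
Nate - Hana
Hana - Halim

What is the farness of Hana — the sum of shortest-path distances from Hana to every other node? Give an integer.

7

Distances from Hana: Frank:2, Halim:1, Nate:1, Nora:2, Orla:1.
Sum = 2 + 1 + 1 + 2 + 1 = 7.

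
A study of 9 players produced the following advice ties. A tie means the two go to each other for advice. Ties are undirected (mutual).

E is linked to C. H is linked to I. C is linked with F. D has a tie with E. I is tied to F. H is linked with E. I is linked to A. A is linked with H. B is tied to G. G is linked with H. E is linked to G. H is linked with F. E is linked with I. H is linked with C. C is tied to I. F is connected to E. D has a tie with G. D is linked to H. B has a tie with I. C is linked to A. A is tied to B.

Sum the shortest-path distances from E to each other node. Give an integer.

10

Distances from E: A:2, B:2, C:1, D:1, F:1, G:1, H:1, I:1.
Sum = 2 + 2 + 1 + 1 + 1 + 1 + 1 + 1 = 10.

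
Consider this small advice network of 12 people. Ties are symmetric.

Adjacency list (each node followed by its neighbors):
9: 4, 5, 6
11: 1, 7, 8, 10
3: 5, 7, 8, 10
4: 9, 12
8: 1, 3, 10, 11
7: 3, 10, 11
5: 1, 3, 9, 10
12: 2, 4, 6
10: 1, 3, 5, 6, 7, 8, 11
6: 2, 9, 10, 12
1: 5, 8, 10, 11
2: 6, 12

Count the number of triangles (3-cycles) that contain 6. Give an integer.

1

6's neighbors: 2, 9, 10, and 12.
Neighbor pairs that are themselves tied: 6–2–12. Each forms one triangle with 6, for 1 in total.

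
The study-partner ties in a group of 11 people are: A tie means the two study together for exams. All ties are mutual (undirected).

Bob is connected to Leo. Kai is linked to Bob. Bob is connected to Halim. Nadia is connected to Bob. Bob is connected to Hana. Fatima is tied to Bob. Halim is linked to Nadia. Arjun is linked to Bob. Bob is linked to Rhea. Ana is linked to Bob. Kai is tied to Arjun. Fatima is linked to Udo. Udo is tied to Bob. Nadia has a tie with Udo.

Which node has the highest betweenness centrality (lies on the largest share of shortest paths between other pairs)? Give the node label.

Bob

Unnormalized betweenness of each node: Ana:0, Arjun:0, Bob:40, Fatima:0, Halim:0, Hana:0, Kai:0, Leo:0, Nadia:1/2, Rhea:0, Udo:1/2.
Bob has the largest value, 40, making it the main broker — the node through which the most shortest paths run.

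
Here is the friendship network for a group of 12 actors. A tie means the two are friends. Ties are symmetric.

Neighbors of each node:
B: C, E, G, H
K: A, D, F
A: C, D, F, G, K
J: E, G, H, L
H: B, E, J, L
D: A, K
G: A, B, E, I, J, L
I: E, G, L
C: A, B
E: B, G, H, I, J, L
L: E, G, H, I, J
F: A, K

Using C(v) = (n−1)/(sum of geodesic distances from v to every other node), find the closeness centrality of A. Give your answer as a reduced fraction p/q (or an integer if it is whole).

Distances from A: B:2, C:1, D:1, E:2, F:1, G:1, H:3, I:2, J:2, K:1, L:2. Sum = 18.
n = 12, so closeness = 11/18.

11/18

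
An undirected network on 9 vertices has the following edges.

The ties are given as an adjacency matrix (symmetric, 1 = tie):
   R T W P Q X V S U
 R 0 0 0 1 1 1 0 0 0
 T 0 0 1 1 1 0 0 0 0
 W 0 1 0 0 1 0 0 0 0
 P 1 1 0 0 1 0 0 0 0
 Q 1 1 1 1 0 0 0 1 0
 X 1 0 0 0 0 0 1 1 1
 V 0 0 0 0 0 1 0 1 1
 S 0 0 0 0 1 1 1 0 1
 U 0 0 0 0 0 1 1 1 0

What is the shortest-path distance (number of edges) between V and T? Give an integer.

3

One shortest route is V – S – Q – T, which uses 3 edges, and at distance 2 from V we only reach {Q, R}, which does not include T. So d(V,T) = 3.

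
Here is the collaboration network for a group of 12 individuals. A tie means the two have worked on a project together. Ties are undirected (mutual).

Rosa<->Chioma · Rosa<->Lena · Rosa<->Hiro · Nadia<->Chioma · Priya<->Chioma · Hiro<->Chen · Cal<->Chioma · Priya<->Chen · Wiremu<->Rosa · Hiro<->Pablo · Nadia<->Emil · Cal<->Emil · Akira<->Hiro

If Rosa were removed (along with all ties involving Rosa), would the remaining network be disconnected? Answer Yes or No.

Yes

Removing Rosa leaves {Akira, Cal, Chen, Chioma, Emil, Hiro, Nadia, Pablo, and Priya} with no path to {Lena}, so the network splits into 3 components. Rosa is a cut vertex.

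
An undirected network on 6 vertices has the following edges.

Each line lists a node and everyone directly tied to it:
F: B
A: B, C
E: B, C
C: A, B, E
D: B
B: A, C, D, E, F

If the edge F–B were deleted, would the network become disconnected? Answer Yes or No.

Without the F–B edge there is no alternate route between F and B, so the network disconnects. It is a bridge.

Yes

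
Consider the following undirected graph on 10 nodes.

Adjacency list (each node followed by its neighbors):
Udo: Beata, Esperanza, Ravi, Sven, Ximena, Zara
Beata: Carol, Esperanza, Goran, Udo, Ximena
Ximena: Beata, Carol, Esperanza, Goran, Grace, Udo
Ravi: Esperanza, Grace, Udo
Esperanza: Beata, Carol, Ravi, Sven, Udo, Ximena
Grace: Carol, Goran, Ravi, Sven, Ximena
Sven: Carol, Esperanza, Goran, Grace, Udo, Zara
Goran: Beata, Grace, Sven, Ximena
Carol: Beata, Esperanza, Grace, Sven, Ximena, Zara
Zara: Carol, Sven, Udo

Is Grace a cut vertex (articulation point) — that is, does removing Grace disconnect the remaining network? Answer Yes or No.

Even without Grace, every remaining node can still reach every other (the residual graph is connected), so Grace is not a cut vertex.

No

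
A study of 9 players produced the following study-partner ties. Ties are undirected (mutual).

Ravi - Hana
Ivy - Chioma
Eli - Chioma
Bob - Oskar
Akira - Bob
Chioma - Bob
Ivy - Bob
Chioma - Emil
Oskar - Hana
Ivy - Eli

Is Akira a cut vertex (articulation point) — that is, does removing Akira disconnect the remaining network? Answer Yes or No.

No

Even without Akira, every remaining node can still reach every other (the residual graph is connected), so Akira is not a cut vertex.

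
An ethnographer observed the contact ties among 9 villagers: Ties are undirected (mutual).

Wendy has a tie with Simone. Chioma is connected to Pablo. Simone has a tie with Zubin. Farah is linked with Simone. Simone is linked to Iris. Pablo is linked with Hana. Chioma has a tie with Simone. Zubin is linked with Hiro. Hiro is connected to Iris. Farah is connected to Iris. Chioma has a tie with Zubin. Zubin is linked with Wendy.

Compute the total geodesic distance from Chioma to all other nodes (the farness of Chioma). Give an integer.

13

Distances from Chioma: Farah:2, Hana:2, Hiro:2, Iris:2, Pablo:1, Simone:1, Wendy:2, Zubin:1.
Sum = 2 + 2 + 2 + 2 + 1 + 1 + 2 + 1 = 13.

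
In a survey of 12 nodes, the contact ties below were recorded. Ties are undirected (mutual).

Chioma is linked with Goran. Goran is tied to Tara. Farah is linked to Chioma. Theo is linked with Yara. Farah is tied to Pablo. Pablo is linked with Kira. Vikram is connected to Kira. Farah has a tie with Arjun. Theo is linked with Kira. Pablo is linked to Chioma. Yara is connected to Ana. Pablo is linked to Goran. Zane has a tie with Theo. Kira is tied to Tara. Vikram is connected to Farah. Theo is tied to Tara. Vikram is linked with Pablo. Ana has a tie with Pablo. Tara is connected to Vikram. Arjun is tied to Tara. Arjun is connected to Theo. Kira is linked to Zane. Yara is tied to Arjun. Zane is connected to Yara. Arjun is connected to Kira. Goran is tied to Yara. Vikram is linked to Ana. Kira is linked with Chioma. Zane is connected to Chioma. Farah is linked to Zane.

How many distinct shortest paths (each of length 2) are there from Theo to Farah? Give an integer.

2

The shortest distance is 2. The length-2 paths are: Theo–Zane–Farah; Theo–Arjun–Farah.
That gives 2 distinct shortest paths.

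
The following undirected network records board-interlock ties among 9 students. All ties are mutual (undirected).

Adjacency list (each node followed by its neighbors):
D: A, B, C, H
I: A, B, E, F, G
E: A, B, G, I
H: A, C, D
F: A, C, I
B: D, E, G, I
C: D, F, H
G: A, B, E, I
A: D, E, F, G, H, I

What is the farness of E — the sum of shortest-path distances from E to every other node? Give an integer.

13

Distances from E: A:1, B:1, C:3, D:2, F:2, G:1, H:2, I:1.
Sum = 1 + 1 + 3 + 2 + 2 + 1 + 2 + 1 = 13.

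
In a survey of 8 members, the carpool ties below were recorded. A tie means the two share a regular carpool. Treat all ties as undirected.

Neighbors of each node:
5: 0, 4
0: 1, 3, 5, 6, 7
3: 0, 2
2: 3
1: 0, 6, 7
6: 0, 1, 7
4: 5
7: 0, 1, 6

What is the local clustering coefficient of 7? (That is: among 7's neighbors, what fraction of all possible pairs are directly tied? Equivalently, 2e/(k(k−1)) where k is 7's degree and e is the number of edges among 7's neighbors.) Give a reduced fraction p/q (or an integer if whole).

7's neighbors: 0, 1, and 6 (k = 3).
Possible neighbor pairs: C(3,2) = 3. Edges among them: 0–1, 0–6, 1–6 → e = 3.
Clustering(7) = 3/3 = 1.

1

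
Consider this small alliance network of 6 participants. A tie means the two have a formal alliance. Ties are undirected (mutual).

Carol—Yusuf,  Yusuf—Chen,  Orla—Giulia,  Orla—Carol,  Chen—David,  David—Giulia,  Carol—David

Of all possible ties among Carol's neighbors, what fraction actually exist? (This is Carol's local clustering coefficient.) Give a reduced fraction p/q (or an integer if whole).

Carol's neighbors: David, Orla, and Yusuf (k = 3).
Possible neighbor pairs: C(3,2) = 3. Edges among them: none → e = 0.
Clustering(Carol) = 0/3 = 0.

0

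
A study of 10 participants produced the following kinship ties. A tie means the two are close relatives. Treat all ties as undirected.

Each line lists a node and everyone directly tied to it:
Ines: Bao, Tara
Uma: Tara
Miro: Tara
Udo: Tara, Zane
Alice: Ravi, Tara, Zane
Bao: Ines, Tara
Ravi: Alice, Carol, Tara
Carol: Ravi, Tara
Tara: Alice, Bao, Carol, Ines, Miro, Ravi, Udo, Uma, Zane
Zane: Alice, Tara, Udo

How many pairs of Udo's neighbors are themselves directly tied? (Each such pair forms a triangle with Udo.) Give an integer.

Udo's neighbors: Tara and Zane.
Neighbor pairs that are themselves tied: Udo–Tara–Zane. Each forms one triangle with Udo, for 1 in total.

1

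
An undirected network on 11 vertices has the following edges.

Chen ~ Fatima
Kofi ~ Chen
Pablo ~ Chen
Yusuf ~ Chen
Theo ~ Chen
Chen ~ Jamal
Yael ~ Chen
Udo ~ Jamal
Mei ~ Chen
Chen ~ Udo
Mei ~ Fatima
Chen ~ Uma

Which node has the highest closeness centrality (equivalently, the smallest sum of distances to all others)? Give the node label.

Farness (sum of distances to all others) for each node — Chen:10, Fatima:18, Jamal:18, Kofi:19, Mei:18, Pablo:19, Theo:19, Udo:18, Uma:19, Yael:19, Yusuf:19.
The smallest farness is 10, for Chen, so Chen has the highest closeness.

Chen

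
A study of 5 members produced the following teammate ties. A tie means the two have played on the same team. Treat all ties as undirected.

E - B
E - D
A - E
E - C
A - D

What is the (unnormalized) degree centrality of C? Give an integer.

1

C is directly tied to E. That is 1 neighbor, so the degree of C is 1.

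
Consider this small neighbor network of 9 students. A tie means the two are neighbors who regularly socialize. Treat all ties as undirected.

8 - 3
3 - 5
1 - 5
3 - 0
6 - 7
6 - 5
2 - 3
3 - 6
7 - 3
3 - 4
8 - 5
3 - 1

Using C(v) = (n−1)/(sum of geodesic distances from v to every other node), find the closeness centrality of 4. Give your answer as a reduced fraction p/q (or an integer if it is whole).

8/15

Distances from 4: 0:2, 1:2, 2:2, 3:1, 5:2, 6:2, 7:2, 8:2. Sum = 15.
n = 9, so closeness = 8/15.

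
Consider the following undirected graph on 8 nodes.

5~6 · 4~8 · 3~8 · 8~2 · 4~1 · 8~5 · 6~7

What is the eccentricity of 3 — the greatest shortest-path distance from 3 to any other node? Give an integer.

Distances from 3: 1:3, 2:2, 4:2, 5:2, 6:3, 7:4, 8:1.
The largest is 4 (to 7), so the eccentricity of 3 is 4.

4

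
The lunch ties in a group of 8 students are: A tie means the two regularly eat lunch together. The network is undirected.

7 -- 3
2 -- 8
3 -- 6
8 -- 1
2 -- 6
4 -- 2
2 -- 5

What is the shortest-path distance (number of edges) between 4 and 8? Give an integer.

One shortest route is 4 – 2 – 8, which uses 2 edges, and 4 and 8 are not directly tied, so nothing shorter exists. So d(4,8) = 2.

2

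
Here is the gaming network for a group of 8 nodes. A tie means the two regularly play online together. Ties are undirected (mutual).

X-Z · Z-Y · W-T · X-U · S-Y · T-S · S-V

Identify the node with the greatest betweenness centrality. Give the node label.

S

Unnormalized betweenness of each node: S:14, T:6, U:0, V:0, W:0, X:6, Y:12, Z:10.
S has the largest value, 14, making it the main broker — the node through which the most shortest paths run.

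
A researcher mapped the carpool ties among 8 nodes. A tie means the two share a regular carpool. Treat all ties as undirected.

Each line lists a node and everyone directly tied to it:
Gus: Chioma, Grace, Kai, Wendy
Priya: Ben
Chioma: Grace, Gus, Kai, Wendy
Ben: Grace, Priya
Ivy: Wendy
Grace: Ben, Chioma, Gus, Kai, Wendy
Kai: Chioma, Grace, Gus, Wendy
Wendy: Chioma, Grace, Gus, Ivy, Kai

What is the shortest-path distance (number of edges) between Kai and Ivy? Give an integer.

One shortest route is Kai – Wendy – Ivy, which uses 2 edges, and Kai and Ivy are not directly tied, so nothing shorter exists. So d(Kai,Ivy) = 2.

2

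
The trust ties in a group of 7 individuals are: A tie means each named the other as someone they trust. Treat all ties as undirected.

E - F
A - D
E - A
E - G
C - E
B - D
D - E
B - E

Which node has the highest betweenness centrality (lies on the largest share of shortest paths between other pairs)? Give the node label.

Unnormalized betweenness of each node: A:0, B:0, C:0, D:1/2, E:25/2, F:0, G:0.
E has the largest value, 25/2, making it the main broker — the node through which the most shortest paths run.

E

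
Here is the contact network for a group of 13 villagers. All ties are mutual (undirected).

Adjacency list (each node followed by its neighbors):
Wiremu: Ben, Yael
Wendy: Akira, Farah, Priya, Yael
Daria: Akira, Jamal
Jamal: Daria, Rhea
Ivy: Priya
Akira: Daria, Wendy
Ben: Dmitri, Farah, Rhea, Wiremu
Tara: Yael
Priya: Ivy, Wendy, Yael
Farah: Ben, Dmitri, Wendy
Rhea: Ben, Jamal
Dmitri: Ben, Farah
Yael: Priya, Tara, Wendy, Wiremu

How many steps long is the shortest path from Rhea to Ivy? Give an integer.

One shortest route is Rhea – Ben – Farah – Wendy – Priya – Ivy, which uses 5 edges, and at distance 4 from Rhea we only reach {Priya, Tara}, which does not include Ivy. So d(Rhea,Ivy) = 5.

5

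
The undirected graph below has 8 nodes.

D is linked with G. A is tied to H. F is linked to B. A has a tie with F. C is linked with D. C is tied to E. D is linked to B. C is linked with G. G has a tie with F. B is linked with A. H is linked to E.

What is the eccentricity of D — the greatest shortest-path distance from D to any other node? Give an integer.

Distances from D: A:2, B:1, C:1, E:2, F:2, G:1, H:3.
The largest is 3 (to H), so the eccentricity of D is 3.

3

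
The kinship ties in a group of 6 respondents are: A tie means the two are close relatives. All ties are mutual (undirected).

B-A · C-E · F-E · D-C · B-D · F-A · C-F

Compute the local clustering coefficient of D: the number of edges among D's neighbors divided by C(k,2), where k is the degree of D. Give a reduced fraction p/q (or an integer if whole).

D's neighbors: B and C (k = 2).
Possible neighbor pairs: C(2,2) = 1. Edges among them: none → e = 0.
Clustering(D) = 0/1.

0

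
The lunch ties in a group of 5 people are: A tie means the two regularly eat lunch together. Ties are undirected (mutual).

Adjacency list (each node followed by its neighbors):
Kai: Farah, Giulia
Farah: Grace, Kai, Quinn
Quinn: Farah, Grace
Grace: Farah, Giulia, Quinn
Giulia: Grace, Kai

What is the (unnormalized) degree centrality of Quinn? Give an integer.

Quinn is directly tied to Farah and Grace. That is 2 neighbors, so the degree of Quinn is 2.

2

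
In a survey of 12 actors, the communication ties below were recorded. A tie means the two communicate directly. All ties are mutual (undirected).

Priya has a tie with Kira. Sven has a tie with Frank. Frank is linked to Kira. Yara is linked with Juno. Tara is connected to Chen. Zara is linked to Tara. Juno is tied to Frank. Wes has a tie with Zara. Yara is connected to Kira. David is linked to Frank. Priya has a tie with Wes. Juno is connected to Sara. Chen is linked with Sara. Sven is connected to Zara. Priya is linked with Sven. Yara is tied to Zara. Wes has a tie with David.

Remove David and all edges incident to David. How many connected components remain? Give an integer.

David's neighbors (Frank and Wes) remain reachable from one another through other ties, so the rest of the network stays in one piece.

1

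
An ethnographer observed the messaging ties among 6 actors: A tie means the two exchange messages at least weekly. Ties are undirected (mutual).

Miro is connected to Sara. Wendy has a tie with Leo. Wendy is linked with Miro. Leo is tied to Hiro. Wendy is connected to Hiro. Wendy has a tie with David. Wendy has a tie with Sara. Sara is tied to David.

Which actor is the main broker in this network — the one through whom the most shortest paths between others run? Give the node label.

Unnormalized betweenness of each node: David:0, Hiro:0, Leo:0, Miro:0, Sara:1/2, Wendy:13/2.
Wendy has the largest value, 13/2, making it the main broker — the node through which the most shortest paths run.

Wendy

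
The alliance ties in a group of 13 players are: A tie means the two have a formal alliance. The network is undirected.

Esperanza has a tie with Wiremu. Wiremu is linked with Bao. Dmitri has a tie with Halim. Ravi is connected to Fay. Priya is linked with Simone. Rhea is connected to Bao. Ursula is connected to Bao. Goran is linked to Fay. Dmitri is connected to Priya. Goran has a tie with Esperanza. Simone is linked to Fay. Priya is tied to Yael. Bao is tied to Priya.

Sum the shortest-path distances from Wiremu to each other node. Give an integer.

Distances from Wiremu: Bao:1, Dmitri:3, Esperanza:1, Fay:3, Goran:2, Halim:4, Priya:2, Ravi:4, Rhea:2, Simone:3, Ursula:2, Yael:3.
Sum = 1 + 3 + 1 + 3 + 2 + 4 + 2 + 4 + 2 + 3 + 2 + 3 = 30.

30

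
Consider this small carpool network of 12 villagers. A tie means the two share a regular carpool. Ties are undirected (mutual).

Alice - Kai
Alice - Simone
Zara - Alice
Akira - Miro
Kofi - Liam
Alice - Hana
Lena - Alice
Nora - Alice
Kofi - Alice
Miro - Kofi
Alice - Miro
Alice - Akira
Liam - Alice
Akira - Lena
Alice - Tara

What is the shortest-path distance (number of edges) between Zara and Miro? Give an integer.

One shortest route is Zara – Alice – Miro, which uses 2 edges, and Zara and Miro are not directly tied, so nothing shorter exists. So d(Zara,Miro) = 2.

2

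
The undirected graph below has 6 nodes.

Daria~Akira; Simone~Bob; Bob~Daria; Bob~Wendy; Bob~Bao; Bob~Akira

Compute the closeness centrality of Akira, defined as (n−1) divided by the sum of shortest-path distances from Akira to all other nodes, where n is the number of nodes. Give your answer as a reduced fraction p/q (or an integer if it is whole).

Distances from Akira: Bao:2, Bob:1, Daria:1, Simone:2, Wendy:2. Sum = 8.
n = 6, so closeness = 5/8.

5/8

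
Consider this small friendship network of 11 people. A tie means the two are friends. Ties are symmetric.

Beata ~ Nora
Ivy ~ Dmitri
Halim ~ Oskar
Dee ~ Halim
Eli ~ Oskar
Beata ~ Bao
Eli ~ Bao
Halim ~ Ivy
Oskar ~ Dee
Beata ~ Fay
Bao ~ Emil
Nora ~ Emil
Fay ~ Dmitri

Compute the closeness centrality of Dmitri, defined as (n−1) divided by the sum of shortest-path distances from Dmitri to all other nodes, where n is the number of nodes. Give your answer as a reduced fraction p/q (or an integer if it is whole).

Distances from Dmitri: Bao:3, Beata:2, Dee:3, Eli:4, Emil:4, Fay:1, Halim:2, Ivy:1, Nora:3, Oskar:3. Sum = 26.
n = 11, so closeness = 10/26 = 5/13.

5/13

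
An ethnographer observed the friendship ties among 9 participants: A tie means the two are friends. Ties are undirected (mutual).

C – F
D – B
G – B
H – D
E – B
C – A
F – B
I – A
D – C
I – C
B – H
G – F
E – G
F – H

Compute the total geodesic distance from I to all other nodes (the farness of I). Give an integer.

Distances from I: A:1, B:3, C:1, D:2, E:4, F:2, G:3, H:3.
Sum = 1 + 3 + 1 + 2 + 4 + 2 + 3 + 3 = 19.

19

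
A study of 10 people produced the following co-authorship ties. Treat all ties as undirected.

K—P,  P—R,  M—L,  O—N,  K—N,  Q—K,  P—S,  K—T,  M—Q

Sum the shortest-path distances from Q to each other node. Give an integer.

19

Distances from Q: K:1, L:2, M:1, N:2, O:3, P:2, R:3, S:3, T:2.
Sum = 1 + 2 + 1 + 2 + 3 + 2 + 3 + 3 + 2 = 19.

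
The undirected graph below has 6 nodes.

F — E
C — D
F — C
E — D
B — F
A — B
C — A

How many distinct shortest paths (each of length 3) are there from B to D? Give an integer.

3

The shortest distance is 3. The length-3 paths are: B–F–E–D; B–F–C–D; B–A–C–D.
That gives 3 distinct shortest paths.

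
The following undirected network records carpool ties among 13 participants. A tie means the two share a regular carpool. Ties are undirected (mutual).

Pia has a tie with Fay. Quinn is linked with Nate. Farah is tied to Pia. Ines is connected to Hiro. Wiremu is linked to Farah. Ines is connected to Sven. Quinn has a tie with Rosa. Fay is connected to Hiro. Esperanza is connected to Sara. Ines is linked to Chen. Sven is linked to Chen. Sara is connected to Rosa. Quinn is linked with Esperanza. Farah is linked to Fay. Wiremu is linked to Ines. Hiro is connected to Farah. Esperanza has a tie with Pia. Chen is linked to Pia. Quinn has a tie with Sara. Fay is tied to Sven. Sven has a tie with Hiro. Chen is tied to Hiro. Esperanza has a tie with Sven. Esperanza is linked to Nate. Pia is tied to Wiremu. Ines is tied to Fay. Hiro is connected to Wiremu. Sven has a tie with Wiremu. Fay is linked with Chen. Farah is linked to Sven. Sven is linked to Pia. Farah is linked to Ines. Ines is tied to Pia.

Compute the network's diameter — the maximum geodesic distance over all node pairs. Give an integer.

Eccentricity of each node (its greatest distance to any other): Chen:4, Esperanza:2, Farah:4, Fay:4, Hiro:4, Ines:4, Nate:3, Pia:3, Quinn:3, Rosa:4, Sara:3, Sven:3, Wiremu:4.
The maximum eccentricity is 4, realized for instance by the pair Ines–Rosa via Ines – Sven – Esperanza – Quinn – Rosa. So the diameter is 4.

4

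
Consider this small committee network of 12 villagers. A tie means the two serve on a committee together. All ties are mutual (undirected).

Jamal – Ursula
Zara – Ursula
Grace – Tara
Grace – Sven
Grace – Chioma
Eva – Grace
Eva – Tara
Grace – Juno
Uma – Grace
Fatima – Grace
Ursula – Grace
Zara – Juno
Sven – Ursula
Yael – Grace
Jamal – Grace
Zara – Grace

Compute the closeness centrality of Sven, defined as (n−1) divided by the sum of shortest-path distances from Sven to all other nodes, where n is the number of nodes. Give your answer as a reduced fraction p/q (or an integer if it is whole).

Distances from Sven: Chioma:2, Eva:2, Fatima:2, Grace:1, Jamal:2, Juno:2, Tara:2, Uma:2, Ursula:1, Yael:2, Zara:2. Sum = 20.
n = 12, so closeness = 11/20.

11/20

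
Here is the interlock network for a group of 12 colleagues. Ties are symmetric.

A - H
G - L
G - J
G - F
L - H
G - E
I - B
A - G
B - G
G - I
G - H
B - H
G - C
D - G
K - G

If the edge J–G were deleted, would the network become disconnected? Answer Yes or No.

Without the J–G edge there is no alternate route between J and G, so the network disconnects. It is a bridge.

Yes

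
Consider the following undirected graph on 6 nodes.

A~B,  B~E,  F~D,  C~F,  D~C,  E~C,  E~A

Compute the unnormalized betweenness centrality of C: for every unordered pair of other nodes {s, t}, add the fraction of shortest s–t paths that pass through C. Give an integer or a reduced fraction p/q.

6

Pairs whose geodesics pass through C — D–E: 1; D–B: 1; D–A: 1; F–E: 1; F–B: 1; F–A: 1.
All other pairs contribute 0.
Summing the contributions gives betweenness(C) = 6.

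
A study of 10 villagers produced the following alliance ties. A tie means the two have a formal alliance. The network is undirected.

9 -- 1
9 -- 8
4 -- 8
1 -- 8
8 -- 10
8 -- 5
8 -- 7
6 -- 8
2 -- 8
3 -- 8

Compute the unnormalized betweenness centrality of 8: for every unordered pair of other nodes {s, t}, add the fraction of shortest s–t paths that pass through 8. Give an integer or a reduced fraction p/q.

35

Pairs whose geodesics pass through 8 — 5–1: 1; 5–9: 1; 5–3: 1; 5–10: 1; 5–2: 1; 5–4: 1; 5–6: 1; 5–7: 1; 1–3: 1; 1–10: 1; 1–2: 1; 1–4: 1; 1–6: 1; 1–7: 1 … (+21 more pairs).
All other pairs contribute 0.
Summing the contributions gives betweenness(8) = 35.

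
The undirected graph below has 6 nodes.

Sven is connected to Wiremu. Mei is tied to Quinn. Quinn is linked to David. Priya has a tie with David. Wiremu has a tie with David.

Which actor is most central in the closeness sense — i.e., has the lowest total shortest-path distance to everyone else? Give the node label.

Farness (sum of distances to all others) for each node — David:7, Mei:13, Priya:11, Quinn:9, Sven:13, Wiremu:9.
The smallest farness is 7, for David, so David has the highest closeness.

David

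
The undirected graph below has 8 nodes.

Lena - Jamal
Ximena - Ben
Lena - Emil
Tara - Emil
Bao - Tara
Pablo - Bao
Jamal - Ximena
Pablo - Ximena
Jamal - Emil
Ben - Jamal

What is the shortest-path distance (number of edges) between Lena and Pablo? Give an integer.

One shortest route is Lena – Jamal – Ximena – Pablo, which uses 3 edges, and at distance 2 from Lena we only reach {Ben, Tara, Ximena}, which does not include Pablo. So d(Lena,Pablo) = 3.

3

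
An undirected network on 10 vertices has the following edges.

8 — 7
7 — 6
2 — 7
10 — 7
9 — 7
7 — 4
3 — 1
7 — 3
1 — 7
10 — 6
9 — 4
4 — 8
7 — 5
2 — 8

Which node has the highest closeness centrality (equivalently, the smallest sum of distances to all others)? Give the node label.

Farness (sum of distances to all others) for each node — 1:16, 2:16, 3:16, 4:15, 5:17, 6:16, 7:9, 8:15, 9:16, 10:16.
The smallest farness is 9, for 7, so 7 has the highest closeness.

7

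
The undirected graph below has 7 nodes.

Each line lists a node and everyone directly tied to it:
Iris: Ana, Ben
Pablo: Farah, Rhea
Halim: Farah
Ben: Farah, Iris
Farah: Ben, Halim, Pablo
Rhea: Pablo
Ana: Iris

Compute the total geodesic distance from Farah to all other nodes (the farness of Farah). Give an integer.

Distances from Farah: Ana:3, Ben:1, Halim:1, Iris:2, Pablo:1, Rhea:2.
Sum = 3 + 1 + 1 + 2 + 1 + 2 = 10.

10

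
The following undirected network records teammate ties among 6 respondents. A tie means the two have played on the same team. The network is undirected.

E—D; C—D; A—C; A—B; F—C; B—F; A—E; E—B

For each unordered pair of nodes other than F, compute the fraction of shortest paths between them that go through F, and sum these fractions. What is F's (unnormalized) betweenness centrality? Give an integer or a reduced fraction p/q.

1/2

Pairs whose geodesics pass through F — B–C: 1/2.
All other pairs contribute 0.
Summing the contributions gives betweenness(F) = 1/2.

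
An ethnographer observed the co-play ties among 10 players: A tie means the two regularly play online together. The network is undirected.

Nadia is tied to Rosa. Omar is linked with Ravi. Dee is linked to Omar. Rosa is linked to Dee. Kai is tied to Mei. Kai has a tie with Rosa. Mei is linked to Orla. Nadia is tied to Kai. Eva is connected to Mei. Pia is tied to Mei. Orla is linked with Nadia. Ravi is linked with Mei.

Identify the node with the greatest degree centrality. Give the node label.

Degrees — Dee:2, Eva:1, Kai:3, Mei:5, Nadia:3, Omar:2, Orla:2, Pia:1, Ravi:2, Rosa:3.
The maximum is 5, attained only by Mei.

Mei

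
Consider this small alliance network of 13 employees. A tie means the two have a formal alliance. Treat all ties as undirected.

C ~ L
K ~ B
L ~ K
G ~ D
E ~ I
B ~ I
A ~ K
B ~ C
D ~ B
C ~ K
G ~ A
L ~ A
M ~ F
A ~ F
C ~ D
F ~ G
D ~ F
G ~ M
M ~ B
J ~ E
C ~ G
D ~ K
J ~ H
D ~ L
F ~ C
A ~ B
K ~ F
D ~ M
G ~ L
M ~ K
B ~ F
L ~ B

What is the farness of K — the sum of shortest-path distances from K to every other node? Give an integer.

23

Distances from K: A:1, B:1, C:1, D:1, E:3, F:1, G:2, H:5, I:2, J:4, L:1, M:1.
Sum = 1 + 1 + 1 + 1 + 3 + 1 + 2 + 5 + 2 + 4 + 1 + 1 = 23.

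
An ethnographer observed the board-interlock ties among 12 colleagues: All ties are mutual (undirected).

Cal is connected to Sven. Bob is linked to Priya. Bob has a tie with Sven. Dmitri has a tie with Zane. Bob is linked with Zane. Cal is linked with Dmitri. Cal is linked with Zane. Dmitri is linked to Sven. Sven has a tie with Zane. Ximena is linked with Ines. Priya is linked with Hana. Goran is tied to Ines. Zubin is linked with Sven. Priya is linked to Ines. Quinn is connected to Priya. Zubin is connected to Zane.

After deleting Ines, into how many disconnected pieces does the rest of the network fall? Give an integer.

Without Ines, the remaining ties split the others into: {Bob, Cal, Dmitri, Hana, Priya, Quinn, Sven, Zane, Zubin}; {Goran}; {Ximena}.
That's 3 separate components.

3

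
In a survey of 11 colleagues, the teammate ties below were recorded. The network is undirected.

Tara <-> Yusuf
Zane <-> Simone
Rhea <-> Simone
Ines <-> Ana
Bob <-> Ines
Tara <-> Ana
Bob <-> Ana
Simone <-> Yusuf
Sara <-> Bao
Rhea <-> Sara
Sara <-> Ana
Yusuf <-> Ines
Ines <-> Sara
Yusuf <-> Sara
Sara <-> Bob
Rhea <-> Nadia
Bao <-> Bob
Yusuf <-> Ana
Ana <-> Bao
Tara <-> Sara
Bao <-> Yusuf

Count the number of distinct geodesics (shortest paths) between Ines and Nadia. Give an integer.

The shortest distance is 3, and the only length-3 path is Ines–Sara–Rhea–Nadia. So there is exactly 1 shortest path.

1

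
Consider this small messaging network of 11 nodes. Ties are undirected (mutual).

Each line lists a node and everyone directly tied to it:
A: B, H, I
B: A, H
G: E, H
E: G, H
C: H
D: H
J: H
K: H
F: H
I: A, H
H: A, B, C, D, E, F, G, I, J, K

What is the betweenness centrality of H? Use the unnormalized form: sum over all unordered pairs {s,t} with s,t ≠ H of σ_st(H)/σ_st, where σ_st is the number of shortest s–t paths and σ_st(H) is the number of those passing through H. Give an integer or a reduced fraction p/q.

83/2

Pairs whose geodesics pass through H — G–F: 1; G–D: 1; G–A: 1; G–C: 1; G–B: 1; G–J: 1; G–K: 1; G–I: 1; F–D: 1; F–A: 1; F–C: 1; F–E: 1; F–B: 1; F–J: 1 … (+28 more pairs).
All other pairs contribute 0.
Summing the contributions gives betweenness(H) = 83/2.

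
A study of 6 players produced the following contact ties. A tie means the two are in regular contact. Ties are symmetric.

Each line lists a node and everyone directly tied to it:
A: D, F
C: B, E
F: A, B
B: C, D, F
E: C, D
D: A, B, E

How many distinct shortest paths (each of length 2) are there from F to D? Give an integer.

The shortest distance is 2. The length-2 paths are: F–B–D; F–A–D.
That gives 2 distinct shortest paths.

2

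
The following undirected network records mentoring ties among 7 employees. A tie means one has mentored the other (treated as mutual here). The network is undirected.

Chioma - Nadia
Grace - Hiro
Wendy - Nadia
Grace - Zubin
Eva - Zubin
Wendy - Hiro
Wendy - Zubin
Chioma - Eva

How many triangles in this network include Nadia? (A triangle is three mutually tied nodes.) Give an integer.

Nadia's neighbors are Chioma and Wendy, but none of them are tied to each other, so no triangle contains Nadia.

0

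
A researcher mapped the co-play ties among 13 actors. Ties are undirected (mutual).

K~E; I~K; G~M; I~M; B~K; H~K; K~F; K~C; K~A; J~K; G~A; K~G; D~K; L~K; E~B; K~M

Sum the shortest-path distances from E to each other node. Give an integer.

22

Distances from E: A:2, B:1, C:2, D:2, F:2, G:2, H:2, I:2, J:2, K:1, L:2, M:2.
Sum = 2 + 1 + 2 + 2 + 2 + 2 + 2 + 2 + 2 + 1 + 2 + 2 = 22.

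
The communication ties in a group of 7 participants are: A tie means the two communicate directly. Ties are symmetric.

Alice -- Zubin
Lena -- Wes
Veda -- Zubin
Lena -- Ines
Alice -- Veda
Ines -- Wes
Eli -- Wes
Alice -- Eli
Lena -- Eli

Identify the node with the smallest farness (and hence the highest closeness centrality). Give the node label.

Eli

Farness (sum of distances to all others) for each node — Alice:10, Eli:9, Ines:15, Lena:11, Veda:14, Wes:11, Zubin:14.
The smallest farness is 9, for Eli, so Eli has the highest closeness.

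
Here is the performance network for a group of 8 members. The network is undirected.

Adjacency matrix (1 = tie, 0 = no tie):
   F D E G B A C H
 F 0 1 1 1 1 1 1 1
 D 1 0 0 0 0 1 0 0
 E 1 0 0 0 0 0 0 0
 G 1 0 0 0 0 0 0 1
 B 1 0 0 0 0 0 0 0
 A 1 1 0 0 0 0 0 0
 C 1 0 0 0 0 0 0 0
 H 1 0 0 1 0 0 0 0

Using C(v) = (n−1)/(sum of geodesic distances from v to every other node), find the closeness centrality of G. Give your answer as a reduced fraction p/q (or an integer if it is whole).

Distances from G: A:2, B:2, C:2, D:2, E:2, F:1, H:1. Sum = 12.
n = 8, so closeness = 7/12.

7/12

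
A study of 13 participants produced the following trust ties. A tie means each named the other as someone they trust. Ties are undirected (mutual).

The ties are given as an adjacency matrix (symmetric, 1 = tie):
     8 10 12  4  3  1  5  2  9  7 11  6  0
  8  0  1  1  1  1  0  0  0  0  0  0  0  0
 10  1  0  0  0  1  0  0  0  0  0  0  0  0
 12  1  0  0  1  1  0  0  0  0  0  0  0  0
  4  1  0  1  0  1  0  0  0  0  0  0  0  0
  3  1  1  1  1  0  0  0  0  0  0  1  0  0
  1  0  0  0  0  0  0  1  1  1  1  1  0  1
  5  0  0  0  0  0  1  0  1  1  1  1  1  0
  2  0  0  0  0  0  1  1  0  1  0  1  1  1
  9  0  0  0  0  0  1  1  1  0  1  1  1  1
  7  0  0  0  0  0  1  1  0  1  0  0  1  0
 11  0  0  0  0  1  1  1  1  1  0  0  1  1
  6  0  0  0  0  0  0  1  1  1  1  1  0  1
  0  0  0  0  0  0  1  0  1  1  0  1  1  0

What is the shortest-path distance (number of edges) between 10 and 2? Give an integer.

3

One shortest route is 10 – 3 – 11 – 2, which uses 3 edges, and at distance 2 from 10 we only reach {4, 11, 12}, which does not include 2. So d(10,2) = 3.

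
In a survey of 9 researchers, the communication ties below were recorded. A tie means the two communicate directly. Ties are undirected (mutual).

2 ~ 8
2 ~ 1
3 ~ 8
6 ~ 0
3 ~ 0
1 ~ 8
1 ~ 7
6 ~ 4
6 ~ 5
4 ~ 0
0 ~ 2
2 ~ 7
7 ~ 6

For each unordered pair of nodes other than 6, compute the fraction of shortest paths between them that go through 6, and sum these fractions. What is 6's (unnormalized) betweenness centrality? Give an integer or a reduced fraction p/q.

Pairs whose geodesics pass through 6 — 3–5: 1; 3–7: 1/4; 5–2: 2/2; 5–1: 1; 5–7: 1; 5–8: 4/4; 5–0: 1; 5–4: 1; 1–4: 1/2; 7–0: 1/2; 7–4: 1.
All other pairs contribute 0.
Summing the contributions gives betweenness(6) = 37/4.

37/4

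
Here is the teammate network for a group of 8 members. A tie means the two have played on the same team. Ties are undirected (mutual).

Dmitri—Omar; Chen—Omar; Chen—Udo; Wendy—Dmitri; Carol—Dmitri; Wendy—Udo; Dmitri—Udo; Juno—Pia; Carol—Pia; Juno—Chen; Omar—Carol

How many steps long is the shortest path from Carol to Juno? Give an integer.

2

One shortest route is Carol – Pia – Juno, which uses 2 edges, and Carol and Juno are not directly tied, so nothing shorter exists. So d(Carol,Juno) = 2.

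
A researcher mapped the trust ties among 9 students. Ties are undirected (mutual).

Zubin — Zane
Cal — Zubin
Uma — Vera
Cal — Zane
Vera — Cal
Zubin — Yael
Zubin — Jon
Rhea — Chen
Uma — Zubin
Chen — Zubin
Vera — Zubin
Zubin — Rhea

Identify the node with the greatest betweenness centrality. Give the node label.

Zubin

Unnormalized betweenness of each node: Cal:1/2, Chen:0, Jon:0, Rhea:0, Uma:0, Vera:1/2, Yael:0, Zane:0, Zubin:23.
Zubin has the largest value, 23, making it the main broker — the node through which the most shortest paths run.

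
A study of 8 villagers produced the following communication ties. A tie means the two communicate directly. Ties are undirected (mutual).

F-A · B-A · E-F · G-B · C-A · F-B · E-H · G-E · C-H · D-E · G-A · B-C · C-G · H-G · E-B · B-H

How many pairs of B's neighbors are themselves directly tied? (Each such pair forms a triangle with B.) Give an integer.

B's neighbors: A, C, E, F, G, and H.
Neighbor pairs that are themselves tied: B–A–C; B–A–F; B–A–G; B–C–G; B–C–H; B–E–F; B–E–G; B–E–H; B–G–H. Each forms one triangle with B, for 9 in total.

9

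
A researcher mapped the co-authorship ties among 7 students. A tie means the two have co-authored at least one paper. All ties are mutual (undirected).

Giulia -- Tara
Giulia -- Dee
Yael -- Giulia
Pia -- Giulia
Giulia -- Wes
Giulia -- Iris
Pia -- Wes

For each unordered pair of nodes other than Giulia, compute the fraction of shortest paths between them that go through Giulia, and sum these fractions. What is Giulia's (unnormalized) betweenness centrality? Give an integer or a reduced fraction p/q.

14

Pairs whose geodesics pass through Giulia — Tara–Wes: 1; Tara–Yael: 1; Tara–Iris: 1; Tara–Pia: 1; Tara–Dee: 1; Wes–Yael: 1; Wes–Iris: 1; Wes–Dee: 1; Yael–Iris: 1; Yael–Pia: 1; Yael–Dee: 1; Iris–Pia: 1; Iris–Dee: 1; Pia–Dee: 1.
All other pairs contribute 0.
Summing the contributions gives betweenness(Giulia) = 14.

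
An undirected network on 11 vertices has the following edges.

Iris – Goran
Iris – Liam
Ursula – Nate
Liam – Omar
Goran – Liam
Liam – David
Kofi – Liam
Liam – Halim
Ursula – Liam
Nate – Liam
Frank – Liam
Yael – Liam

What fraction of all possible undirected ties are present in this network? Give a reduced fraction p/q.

12/55

There are 12 edges and 11 nodes, so the maximum possible is C(11,2) = 55.
Density = 12/55.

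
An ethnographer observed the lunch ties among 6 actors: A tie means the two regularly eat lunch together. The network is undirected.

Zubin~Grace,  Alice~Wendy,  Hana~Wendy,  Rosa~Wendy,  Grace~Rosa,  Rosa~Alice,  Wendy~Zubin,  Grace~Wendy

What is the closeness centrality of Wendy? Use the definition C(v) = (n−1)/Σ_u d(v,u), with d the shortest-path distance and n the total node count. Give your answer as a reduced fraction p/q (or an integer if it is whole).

1

Distances from Wendy: Alice:1, Grace:1, Hana:1, Rosa:1, Zubin:1. Sum = 5.
n = 6, so closeness = 5/5 = 1.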